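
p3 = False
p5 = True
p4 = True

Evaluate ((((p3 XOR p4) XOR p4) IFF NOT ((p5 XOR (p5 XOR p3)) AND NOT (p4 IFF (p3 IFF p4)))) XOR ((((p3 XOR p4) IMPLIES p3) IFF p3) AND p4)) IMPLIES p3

p3 XOR p4 = False XOR True = True
(p3 XOR p4) XOR p4 = True XOR True = False
p5 XOR p3 = True XOR False = True
p5 XOR (p5 XOR p3) = True XOR True = False
p3 IFF p4 = False IFF True = False
p4 IFF (p3 IFF p4) = True IFF False = False
NOT (p4 IFF (p3 IFF p4)) = NOT False = True
(p5 XOR (p5 XOR p3)) AND NOT (p4 IFF (p3 IFF p4)) = False AND True = False
NOT ((p5 XOR (p5 XOR p3)) AND NOT (p4 IFF (p3 IFF p4))) = NOT False = True
((p3 XOR p4) XOR p4) IFF NOT ((p5 XOR (p5 XOR p3)) AND NOT (p4 IFF (p3 IFF p4))) = False IFF True = False
p3 XOR p4 = False XOR True = True
(p3 XOR p4) IMPLIES p3 = True IMPLIES False = False
((p3 XOR p4) IMPLIES p3) IFF p3 = False IFF False = True
(((p3 XOR p4) IMPLIES p3) IFF p3) AND p4 = True AND True = True
(((p3 XOR p4) XOR p4) IFF NOT ((p5 XOR (p5 XOR p3)) AND NOT (p4 IFF (p3 IFF p4)))) XOR ((((p3 XOR p4) IMPLIES p3) IFF p3) AND p4) = False XOR True = True
((((p3 XOR p4) XOR p4) IFF NOT ((p5 XOR (p5 XOR p3)) AND NOT (p4 IFF (p3 IFF p4)))) XOR ((((p3 XOR p4) IMPLIES p3) IFF p3) AND p4)) IMPLIES p3 = True IMPLIES False = False

False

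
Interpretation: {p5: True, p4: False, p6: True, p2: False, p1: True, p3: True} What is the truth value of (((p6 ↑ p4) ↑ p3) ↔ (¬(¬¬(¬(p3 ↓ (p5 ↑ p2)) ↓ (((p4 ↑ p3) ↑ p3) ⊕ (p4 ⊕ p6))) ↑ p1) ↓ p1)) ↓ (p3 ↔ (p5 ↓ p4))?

False

p6 ↑ p4 = True ↑ False = True
(p6 ↑ p4) ↑ p3 = True ↑ True = False
p5 ↑ p2 = True ↑ False = True
p3 ↓ (p5 ↑ p2) = True ↓ True = False
¬(p3 ↓ (p5 ↑ p2)) = ¬False = True
p4 ↑ p3 = False ↑ True = True
(p4 ↑ p3) ↑ p3 = True ↑ True = False
p4 ⊕ p6 = False ⊕ True = True
((p4 ↑ p3) ↑ p3) ⊕ (p4 ⊕ p6) = False ⊕ True = True
¬(p3 ↓ (p5 ↑ p2)) ↓ (((p4 ↑ p3) ↑ p3) ⊕ (p4 ⊕ p6)) = True ↓ True = False
¬(¬(p3 ↓ (p5 ↑ p2)) ↓ (((p4 ↑ p3) ↑ p3) ⊕ (p4 ⊕ p6))) = ¬False = True
¬¬(¬(p3 ↓ (p5 ↑ p2)) ↓ (((p4 ↑ p3) ↑ p3) ⊕ (p4 ⊕ p6))) = ¬True = False
¬¬(¬(p3 ↓ (p5 ↑ p2)) ↓ (((p4 ↑ p3) ↑ p3) ⊕ (p4 ⊕ p6))) ↑ p1 = False ↑ True = True
¬(¬¬(¬(p3 ↓ (p5 ↑ p2)) ↓ (((p4 ↑ p3) ↑ p3) ⊕ (p4 ⊕ p6))) ↑ p1) = ¬True = False
¬(¬¬(¬(p3 ↓ (p5 ↑ p2)) ↓ (((p4 ↑ p3) ↑ p3) ⊕ (p4 ⊕ p6))) ↑ p1) ↓ p1 = False ↓ True = False
((p6 ↑ p4) ↑ p3) ↔ (¬(¬¬(¬(p3 ↓ (p5 ↑ p2)) ↓ (((p4 ↑ p3) ↑ p3) ⊕ (p4 ⊕ p6))) ↑ p1) ↓ p1) = False ↔ False = True
p5 ↓ p4 = True ↓ False = False
p3 ↔ (p5 ↓ p4) = True ↔ False = False
(((p6 ↑ p4) ↑ p3) ↔ (¬(¬¬(¬(p3 ↓ (p5 ↑ p2)) ↓ (((p4 ↑ p3) ↑ p3) ⊕ (p4 ⊕ p6))) ↑ p1) ↓ p1)) ↓ (p3 ↔ (p5 ↓ p4)) = True ↓ False = False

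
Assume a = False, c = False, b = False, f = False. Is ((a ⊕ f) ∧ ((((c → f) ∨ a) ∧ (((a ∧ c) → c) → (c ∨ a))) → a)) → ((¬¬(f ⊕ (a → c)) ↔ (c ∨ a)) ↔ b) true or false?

True

Substituting a=False, c=False, b=False, f=False:
a ⊕ f = False ⊕ False = False
c → f = False → False = True
(c → f) ∨ a = True ∨ False = True
a ∧ c = False ∧ False = False
(a ∧ c) → c = False → False = True
c ∨ a = False ∨ False = False
((a ∧ c) → c) → (c ∨ a) = True → False = False
((c → f) ∨ a) ∧ (((a ∧ c) → c) → (c ∨ a)) = True ∧ False = False
(((c → f) ∨ a) ∧ (((a ∧ c) → c) → (c ∨ a))) → a = False → False = True
(a ⊕ f) ∧ ((((c → f) ∨ a) ∧ (((a ∧ c) → c) → (c ∨ a))) → a) = False ∧ True = False
a → c = False → False = True
f ⊕ (a → c) = False ⊕ True = True
¬(f ⊕ (a → c)) = ¬True = False
¬¬(f ⊕ (a → c)) = ¬False = True
c ∨ a = False ∨ False = False
¬¬(f ⊕ (a → c)) ↔ (c ∨ a) = True ↔ False = False
(¬¬(f ⊕ (a → c)) ↔ (c ∨ a)) ↔ b = False ↔ False = True
((a ⊕ f) ∧ ((((c → f) ∨ a) ∧ (((a ∧ c) → c) → (c ∨ a))) → a)) → ((¬¬(f ⊕ (a → c)) ↔ (c ∨ a)) ↔ b) = False → True = True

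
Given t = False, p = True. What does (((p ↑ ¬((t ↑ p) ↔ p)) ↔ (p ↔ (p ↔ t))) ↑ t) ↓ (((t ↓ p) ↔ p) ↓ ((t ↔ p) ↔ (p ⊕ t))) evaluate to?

False

t ↑ p = False ↑ True = True
(t ↑ p) ↔ p = True ↔ True = True
¬((t ↑ p) ↔ p) = ¬True = False
p ↑ ¬((t ↑ p) ↔ p) = True ↑ False = True
p ↔ t = True ↔ False = False
p ↔ (p ↔ t) = True ↔ False = False
(p ↑ ¬((t ↑ p) ↔ p)) ↔ (p ↔ (p ↔ t)) = True ↔ False = False
((p ↑ ¬((t ↑ p) ↔ p)) ↔ (p ↔ (p ↔ t))) ↑ t = False ↑ False = True
t ↓ p = False ↓ True = False
(t ↓ p) ↔ p = False ↔ True = False
t ↔ p = False ↔ True = False
p ⊕ t = True ⊕ False = True
(t ↔ p) ↔ (p ⊕ t) = False ↔ True = False
((t ↓ p) ↔ p) ↓ ((t ↔ p) ↔ (p ⊕ t)) = False ↓ False = True
(((p ↑ ¬((t ↑ p) ↔ p)) ↔ (p ↔ (p ↔ t))) ↑ t) ↓ (((t ↓ p) ↔ p) ↓ ((t ↔ p) ↔ (p ⊕ t))) = True ↓ True = False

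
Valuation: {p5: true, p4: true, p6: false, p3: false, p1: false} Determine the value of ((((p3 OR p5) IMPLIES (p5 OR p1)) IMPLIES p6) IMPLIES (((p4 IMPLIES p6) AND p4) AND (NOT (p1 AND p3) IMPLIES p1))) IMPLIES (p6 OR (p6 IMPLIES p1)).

true

Substituting p5=true, p4=true, p6=false, p3=false, p1=false:
p3 OR p5 = false OR true = true
p5 OR p1 = true OR false = true
(p3 OR p5) IMPLIES (p5 OR p1) = true IMPLIES true = true
((p3 OR p5) IMPLIES (p5 OR p1)) IMPLIES p6 = true IMPLIES false = false
p4 IMPLIES p6 = true IMPLIES false = false
(p4 IMPLIES p6) AND p4 = false AND true = false
p1 AND p3 = false AND false = false
NOT (p1 AND p3) = NOT false = true
NOT (p1 AND p3) IMPLIES p1 = true IMPLIES false = false
((p4 IMPLIES p6) AND p4) AND (NOT (p1 AND p3) IMPLIES p1) = false AND false = false
(((p3 OR p5) IMPLIES (p5 OR p1)) IMPLIES p6) IMPLIES (((p4 IMPLIES p6) AND p4) AND (NOT (p1 AND p3) IMPLIES p1)) = false IMPLIES false = true
p6 IMPLIES p1 = false IMPLIES false = true
p6 OR (p6 IMPLIES p1) = false OR true = true
((((p3 OR p5) IMPLIES (p5 OR p1)) IMPLIES p6) IMPLIES (((p4 IMPLIES p6) AND p4) AND (NOT (p1 AND p3) IMPLIES p1))) IMPLIES (p6 OR (p6 IMPLIES p1)) = true IMPLIES true = true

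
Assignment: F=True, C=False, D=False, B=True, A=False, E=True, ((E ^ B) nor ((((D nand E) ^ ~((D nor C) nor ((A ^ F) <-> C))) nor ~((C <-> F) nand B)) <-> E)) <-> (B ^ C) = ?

False

Substituting F=True, C=False, D=False, B=True, A=False, E=True:
E ^ B = True ^ True = False
D nand E = False nand True = True
D nor C = False nor False = True
A ^ F = False ^ True = True
(A ^ F) <-> C = True <-> False = False
(D nor C) nor ((A ^ F) <-> C) = True nor False = False
~((D nor C) nor ((A ^ F) <-> C)) = ~False = True
(D nand E) ^ ~((D nor C) nor ((A ^ F) <-> C)) = True ^ True = False
C <-> F = False <-> True = False
(C <-> F) nand B = False nand True = True
~((C <-> F) nand B) = ~True = False
((D nand E) ^ ~((D nor C) nor ((A ^ F) <-> C))) nor ~((C <-> F) nand B) = False nor False = True
(((D nand E) ^ ~((D nor C) nor ((A ^ F) <-> C))) nor ~((C <-> F) nand B)) <-> E = True <-> True = True
(E ^ B) nor ((((D nand E) ^ ~((D nor C) nor ((A ^ F) <-> C))) nor ~((C <-> F) nand B)) <-> E) = False nor True = False
B ^ C = True ^ False = True
((E ^ B) nor ((((D nand E) ^ ~((D nor C) nor ((A ^ F) <-> C))) nor ~((C <-> F) nand B)) <-> E)) <-> (B ^ C) = False <-> True = False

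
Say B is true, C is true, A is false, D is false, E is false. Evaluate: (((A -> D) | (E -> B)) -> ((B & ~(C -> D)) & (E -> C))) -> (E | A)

A -> D = F -> F = T
E -> B = F -> T = T
(A -> D) | (E -> B) = T | T = T
C -> D = T -> F = F
~(C -> D) = ~F = T
B & ~(C -> D) = T & T = T
E -> C = F -> T = T
(B & ~(C -> D)) & (E -> C) = T & T = T
((A -> D) | (E -> B)) -> ((B & ~(C -> D)) & (E -> C)) = T -> T = T
E | A = F | F = F
(((A -> D) | (E -> B)) -> ((B & ~(C -> D)) & (E -> C))) -> (E | A) = T -> F = F

F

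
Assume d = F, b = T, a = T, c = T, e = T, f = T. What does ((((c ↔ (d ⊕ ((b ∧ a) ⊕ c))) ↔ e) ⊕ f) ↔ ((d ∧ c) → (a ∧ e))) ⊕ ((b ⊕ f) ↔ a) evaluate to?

T

Substituting d=F, b=T, a=T, c=T, e=T, f=T:
b ∧ a = T ∧ T = T
(b ∧ a) ⊕ c = T ⊕ T = F
d ⊕ ((b ∧ a) ⊕ c) = F ⊕ F = F
c ↔ (d ⊕ ((b ∧ a) ⊕ c)) = T ↔ F = F
(c ↔ (d ⊕ ((b ∧ a) ⊕ c))) ↔ e = F ↔ T = F
((c ↔ (d ⊕ ((b ∧ a) ⊕ c))) ↔ e) ⊕ f = F ⊕ T = T
d ∧ c = F ∧ T = F
a ∧ e = T ∧ T = T
(d ∧ c) → (a ∧ e) = F → T = T
(((c ↔ (d ⊕ ((b ∧ a) ⊕ c))) ↔ e) ⊕ f) ↔ ((d ∧ c) → (a ∧ e)) = T ↔ T = T
b ⊕ f = T ⊕ T = F
(b ⊕ f) ↔ a = F ↔ T = F
((((c ↔ (d ⊕ ((b ∧ a) ⊕ c))) ↔ e) ⊕ f) ↔ ((d ∧ c) → (a ∧ e))) ⊕ ((b ⊕ f) ↔ a) = T ⊕ F = T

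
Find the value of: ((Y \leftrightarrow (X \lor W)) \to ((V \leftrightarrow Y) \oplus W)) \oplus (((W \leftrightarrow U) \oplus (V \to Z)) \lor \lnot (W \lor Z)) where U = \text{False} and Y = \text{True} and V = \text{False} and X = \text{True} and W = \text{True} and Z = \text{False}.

\text{False}

X \lor W = \text{True} \lor \text{True} = \text{True}
Y \leftrightarrow (X \lor W) = \text{True} \leftrightarrow \text{True} = \text{True}
V \leftrightarrow Y = \text{False} \leftrightarrow \text{True} = \text{False}
(V \leftrightarrow Y) \oplus W = \text{False} \oplus \text{True} = \text{True}
(Y \leftrightarrow (X \lor W)) \to ((V \leftrightarrow Y) \oplus W) = \text{True} \to \text{True} = \text{True}
W \leftrightarrow U = \text{True} \leftrightarrow \text{False} = \text{False}
V \to Z = \text{False} \to \text{False} = \text{True}
(W \leftrightarrow U) \oplus (V \to Z) = \text{False} \oplus \text{True} = \text{True}
W \lor Z = \text{True} \lor \text{False} = \text{True}
\lnot (W \lor Z) = \lnot \text{True} = \text{False}
((W \leftrightarrow U) \oplus (V \to Z)) \lor \lnot (W \lor Z) = \text{True} \lor \text{False} = \text{True}
((Y \leftrightarrow (X \lor W)) \to ((V \leftrightarrow Y) \oplus W)) \oplus (((W \leftrightarrow U) \oplus (V \to Z)) \lor \lnot (W \lor Z)) = \text{True} \oplus \text{True} = \text{False}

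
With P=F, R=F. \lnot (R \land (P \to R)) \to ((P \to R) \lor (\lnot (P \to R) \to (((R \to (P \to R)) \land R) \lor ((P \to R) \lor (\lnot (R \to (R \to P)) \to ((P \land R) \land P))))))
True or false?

T

P \to R = F \to F = T
R \land (P \to R) = F \land T = F
\lnot (R \land (P \to R)) = \lnot F = T
P \to R = F \to F = T
P \to R = F \to F = T
\lnot (P \to R) = \lnot T = F
P \to R = F \to F = T
R \to (P \to R) = F \to T = T
(R \to (P \to R)) \land R = T \land F = F
P \to R = F \to F = T
R \to P = F \to F = T
R \to (R \to P) = F \to T = T
\lnot (R \to (R \to P)) = \lnot T = F
P \land R = F \land F = F
(P \land R) \land P = F \land F = F
\lnot (R \to (R \to P)) \to ((P \land R) \land P) = F \to F = T
(P \to R) \lor (\lnot (R \to (R \to P)) \to ((P \land R) \land P)) = T \lor T = T
((R \to (P \to R)) \land R) \lor ((P \to R) \lor (\lnot (R \to (R \to P)) \to ((P \land R) \land P))) = F \lor T = T
\lnot (P \to R) \to (((R \to (P \to R)) \land R) \lor ((P \to R) \lor (\lnot (R \to (R \to P)) \to ((P \land R) \land P)))) = F \to T = T
(P \to R) \lor (\lnot (P \to R) \to (((R \to (P \to R)) \land R) \lor ((P \to R) \lor (\lnot (R \to (R \to P)) \to ((P \land R) \land P))))) = T \lor T = T
\lnot (R \land (P \to R)) \to ((P \to R) \lor (\lnot (P \to R) \to (((R \to (P \to R)) \land R) \lor ((P \to R) \lor (\lnot (R \to (R \to P)) \to ((P \land R) \land P)))))) = T \to T = T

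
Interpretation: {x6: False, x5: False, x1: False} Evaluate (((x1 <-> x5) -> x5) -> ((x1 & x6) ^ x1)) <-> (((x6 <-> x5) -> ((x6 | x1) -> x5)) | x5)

x1 <-> x5 = False <-> False = True
(x1 <-> x5) -> x5 = True -> False = False
x1 & x6 = False & False = False
(x1 & x6) ^ x1 = False ^ False = False
((x1 <-> x5) -> x5) -> ((x1 & x6) ^ x1) = False -> False = True
x6 <-> x5 = False <-> False = True
x6 | x1 = False | False = False
(x6 | x1) -> x5 = False -> False = True
(x6 <-> x5) -> ((x6 | x1) -> x5) = True -> True = True
((x6 <-> x5) -> ((x6 | x1) -> x5)) | x5 = True | False = True
(((x1 <-> x5) -> x5) -> ((x1 & x6) ^ x1)) <-> (((x6 <-> x5) -> ((x6 | x1) -> x5)) | x5) = True <-> True = True

True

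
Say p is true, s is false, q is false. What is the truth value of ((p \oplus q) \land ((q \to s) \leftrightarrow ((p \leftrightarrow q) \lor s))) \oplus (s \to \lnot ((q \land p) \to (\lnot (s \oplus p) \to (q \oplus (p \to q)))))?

p \oplus q = T \oplus F = T
q \to s = F \to F = T
p \leftrightarrow q = T \leftrightarrow F = F
(p \leftrightarrow q) \lor s = F \lor F = F
(q \to s) \leftrightarrow ((p \leftrightarrow q) \lor s) = T \leftrightarrow F = F
(p \oplus q) \land ((q \to s) \leftrightarrow ((p \leftrightarrow q) \lor s)) = T \land F = F
q \land p = F \land T = F
s \oplus p = F \oplus T = T
\lnot (s \oplus p) = \lnot T = F
p \to q = T \to F = F
q \oplus (p \to q) = F \oplus F = F
\lnot (s \oplus p) \to (q \oplus (p \to q)) = F \to F = T
(q \land p) \to (\lnot (s \oplus p) \to (q \oplus (p \to q))) = F \to T = T
\lnot ((q \land p) \to (\lnot (s \oplus p) \to (q \oplus (p \to q)))) = \lnot T = F
s \to \lnot ((q \land p) \to (\lnot (s \oplus p) \to (q \oplus (p \to q)))) = F \to F = T
((p \oplus q) \land ((q \to s) \leftrightarrow ((p \leftrightarrow q) \lor s))) \oplus (s \to \lnot ((q \land p) \to (\lnot (s \oplus p) \to (q \oplus (p \to q))))) = F \oplus T = T

T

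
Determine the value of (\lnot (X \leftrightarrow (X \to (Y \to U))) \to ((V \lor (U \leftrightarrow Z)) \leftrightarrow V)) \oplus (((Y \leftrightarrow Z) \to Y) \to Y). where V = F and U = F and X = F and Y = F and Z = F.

Substituting V=F, U=F, X=F, Y=F, Z=F:
Y \to U = F \to F = T
X \to (Y \to U) = F \to T = T
X \leftrightarrow (X \to (Y \to U)) = F \leftrightarrow T = F
\lnot (X \leftrightarrow (X \to (Y \to U))) = \lnot F = T
U \leftrightarrow Z = F \leftrightarrow F = T
V \lor (U \leftrightarrow Z) = F \lor T = T
(V \lor (U \leftrightarrow Z)) \leftrightarrow V = T \leftrightarrow F = F
\lnot (X \leftrightarrow (X \to (Y \to U))) \to ((V \lor (U \leftrightarrow Z)) \leftrightarrow V) = T \to F = F
Y \leftrightarrow Z = F \leftrightarrow F = T
(Y \leftrightarrow Z) \to Y = T \to F = F
((Y \leftrightarrow Z) \to Y) \to Y = F \to F = T
(\lnot (X \leftrightarrow (X \to (Y \to U))) \to ((V \lor (U \leftrightarrow Z)) \leftrightarrow V)) \oplus (((Y \leftrightarrow Z) \to Y) \to Y) = F \oplus T = T

T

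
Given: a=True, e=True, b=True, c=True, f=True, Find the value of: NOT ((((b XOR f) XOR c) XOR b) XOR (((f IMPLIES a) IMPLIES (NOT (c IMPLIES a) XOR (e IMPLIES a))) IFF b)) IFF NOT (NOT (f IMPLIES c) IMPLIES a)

True

b XOR f = True XOR True = False
(b XOR f) XOR c = False XOR True = True
((b XOR f) XOR c) XOR b = True XOR True = False
f IMPLIES a = True IMPLIES True = True
c IMPLIES a = True IMPLIES True = True
NOT (c IMPLIES a) = NOT True = False
e IMPLIES a = True IMPLIES True = True
NOT (c IMPLIES a) XOR (e IMPLIES a) = False XOR True = True
(f IMPLIES a) IMPLIES (NOT (c IMPLIES a) XOR (e IMPLIES a)) = True IMPLIES True = True
((f IMPLIES a) IMPLIES (NOT (c IMPLIES a) XOR (e IMPLIES a))) IFF b = True IFF True = True
(((b XOR f) XOR c) XOR b) XOR (((f IMPLIES a) IMPLIES (NOT (c IMPLIES a) XOR (e IMPLIES a))) IFF b) = False XOR True = True
NOT ((((b XOR f) XOR c) XOR b) XOR (((f IMPLIES a) IMPLIES (NOT (c IMPLIES a) XOR (e IMPLIES a))) IFF b)) = NOT True = False
f IMPLIES c = True IMPLIES True = True
NOT (f IMPLIES c) = NOT True = False
NOT (f IMPLIES c) IMPLIES a = False IMPLIES True = True
NOT (NOT (f IMPLIES c) IMPLIES a) = NOT True = False
NOT ((((b XOR f) XOR c) XOR b) XOR (((f IMPLIES a) IMPLIES (NOT (c IMPLIES a) XOR (e IMPLIES a))) IFF b)) IFF NOT (NOT (f IMPLIES c) IMPLIES a) = False IFF False = True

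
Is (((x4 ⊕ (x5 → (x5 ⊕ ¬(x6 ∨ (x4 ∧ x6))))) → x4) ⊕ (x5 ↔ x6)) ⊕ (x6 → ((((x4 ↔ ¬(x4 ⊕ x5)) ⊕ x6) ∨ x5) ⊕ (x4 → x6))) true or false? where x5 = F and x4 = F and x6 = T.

F

Substituting x5=F, x4=F, x6=T:
x4 ∧ x6 = F ∧ T = F
x6 ∨ (x4 ∧ x6) = T ∨ F = T
¬(x6 ∨ (x4 ∧ x6)) = ¬T = F
x5 ⊕ ¬(x6 ∨ (x4 ∧ x6)) = F ⊕ F = F
x5 → (x5 ⊕ ¬(x6 ∨ (x4 ∧ x6))) = F → F = T
x4 ⊕ (x5 → (x5 ⊕ ¬(x6 ∨ (x4 ∧ x6)))) = F ⊕ T = T
(x4 ⊕ (x5 → (x5 ⊕ ¬(x6 ∨ (x4 ∧ x6))))) → x4 = T → F = F
x5 ↔ x6 = F ↔ T = F
((x4 ⊕ (x5 → (x5 ⊕ ¬(x6 ∨ (x4 ∧ x6))))) → x4) ⊕ (x5 ↔ x6) = F ⊕ F = F
x4 ⊕ x5 = F ⊕ F = F
¬(x4 ⊕ x5) = ¬F = T
x4 ↔ ¬(x4 ⊕ x5) = F ↔ T = F
(x4 ↔ ¬(x4 ⊕ x5)) ⊕ x6 = F ⊕ T = T
((x4 ↔ ¬(x4 ⊕ x5)) ⊕ x6) ∨ x5 = T ∨ F = T
x4 → x6 = F → T = T
(((x4 ↔ ¬(x4 ⊕ x5)) ⊕ x6) ∨ x5) ⊕ (x4 → x6) = T ⊕ T = F
x6 → ((((x4 ↔ ¬(x4 ⊕ x5)) ⊕ x6) ∨ x5) ⊕ (x4 → x6)) = T → F = F
(((x4 ⊕ (x5 → (x5 ⊕ ¬(x6 ∨ (x4 ∧ x6))))) → x4) ⊕ (x5 ↔ x6)) ⊕ (x6 → ((((x4 ↔ ¬(x4 ⊕ x5)) ⊕ x6) ∨ x5) ⊕ (x4 → x6))) = F ⊕ F = F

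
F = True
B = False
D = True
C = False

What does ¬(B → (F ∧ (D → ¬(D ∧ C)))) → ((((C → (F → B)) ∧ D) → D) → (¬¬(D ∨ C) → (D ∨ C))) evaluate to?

True

Substituting F=True, B=False, D=True, C=False:
D ∧ C = True ∧ False = False
¬(D ∧ C) = ¬False = True
D → ¬(D ∧ C) = True → True = True
F ∧ (D → ¬(D ∧ C)) = True ∧ True = True
B → (F ∧ (D → ¬(D ∧ C))) = False → True = True
¬(B → (F ∧ (D → ¬(D ∧ C)))) = ¬True = False
F → B = True → False = False
C → (F → B) = False → False = True
(C → (F → B)) ∧ D = True ∧ True = True
((C → (F → B)) ∧ D) → D = True → True = True
D ∨ C = True ∨ False = True
¬(D ∨ C) = ¬True = False
¬¬(D ∨ C) = ¬False = True
D ∨ C = True ∨ False = True
¬¬(D ∨ C) → (D ∨ C) = True → True = True
(((C → (F → B)) ∧ D) → D) → (¬¬(D ∨ C) → (D ∨ C)) = True → True = True
¬(B → (F ∧ (D → ¬(D ∧ C)))) → ((((C → (F → B)) ∧ D) → D) → (¬¬(D ∨ C) → (D ∨ C))) = False → True = True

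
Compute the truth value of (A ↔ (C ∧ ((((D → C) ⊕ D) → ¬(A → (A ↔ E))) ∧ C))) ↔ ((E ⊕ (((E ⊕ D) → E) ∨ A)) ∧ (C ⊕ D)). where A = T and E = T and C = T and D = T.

Substituting A=T, E=T, C=T, D=T:
D → C = T → T = T
(D → C) ⊕ D = T ⊕ T = F
A ↔ E = T ↔ T = T
A → (A ↔ E) = T → T = T
¬(A → (A ↔ E)) = ¬T = F
((D → C) ⊕ D) → ¬(A → (A ↔ E)) = F → F = T
(((D → C) ⊕ D) → ¬(A → (A ↔ E))) ∧ C = T ∧ T = T
C ∧ ((((D → C) ⊕ D) → ¬(A → (A ↔ E))) ∧ C) = T ∧ T = T
A ↔ (C ∧ ((((D → C) ⊕ D) → ¬(A → (A ↔ E))) ∧ C)) = T ↔ T = T
E ⊕ D = T ⊕ T = F
(E ⊕ D) → E = F → T = T
((E ⊕ D) → E) ∨ A = T ∨ T = T
E ⊕ (((E ⊕ D) → E) ∨ A) = T ⊕ T = F
C ⊕ D = T ⊕ T = F
(E ⊕ (((E ⊕ D) → E) ∨ A)) ∧ (C ⊕ D) = F ∧ F = F
(A ↔ (C ∧ ((((D → C) ⊕ D) → ¬(A → (A ↔ E))) ∧ C))) ↔ ((E ⊕ (((E ⊕ D) → E) ∨ A)) ∧ (C ⊕ D)) = T ↔ F = F

F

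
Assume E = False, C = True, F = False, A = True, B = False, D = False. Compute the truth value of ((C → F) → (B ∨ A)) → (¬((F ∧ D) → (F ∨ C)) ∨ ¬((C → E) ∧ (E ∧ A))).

True

C → F = True → False = False
B ∨ A = False ∨ True = True
(C → F) → (B ∨ A) = False → True = True
F ∧ D = False ∧ False = False
F ∨ C = False ∨ True = True
(F ∧ D) → (F ∨ C) = False → True = True
¬((F ∧ D) → (F ∨ C)) = ¬True = False
C → E = True → False = False
E ∧ A = False ∧ True = False
(C → E) ∧ (E ∧ A) = False ∧ False = False
¬((C → E) ∧ (E ∧ A)) = ¬False = True
¬((F ∧ D) → (F ∨ C)) ∨ ¬((C → E) ∧ (E ∧ A)) = False ∨ True = True
((C → F) → (B ∨ A)) → (¬((F ∧ D) → (F ∨ C)) ∨ ¬((C → E) ∧ (E ∧ A))) = True → True = True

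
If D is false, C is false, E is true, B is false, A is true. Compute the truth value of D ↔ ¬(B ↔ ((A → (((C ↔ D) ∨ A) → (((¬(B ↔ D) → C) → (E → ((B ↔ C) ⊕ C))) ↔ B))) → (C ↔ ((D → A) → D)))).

Substituting D=False, C=False, E=True, B=False, A=True:
C ↔ D = False ↔ False = True
(C ↔ D) ∨ A = True ∨ True = True
B ↔ D = False ↔ False = True
¬(B ↔ D) = ¬True = False
¬(B ↔ D) → C = False → False = True
B ↔ C = False ↔ False = True
(B ↔ C) ⊕ C = True ⊕ False = True
E → ((B ↔ C) ⊕ C) = True → True = True
(¬(B ↔ D) → C) → (E → ((B ↔ C) ⊕ C)) = True → True = True
((¬(B ↔ D) → C) → (E → ((B ↔ C) ⊕ C))) ↔ B = True ↔ False = False
((C ↔ D) ∨ A) → (((¬(B ↔ D) → C) → (E → ((B ↔ C) ⊕ C))) ↔ B) = True → False = False
A → (((C ↔ D) ∨ A) → (((¬(B ↔ D) → C) → (E → ((B ↔ C) ⊕ C))) ↔ B)) = True → False = False
D → A = False → True = True
(D → A) → D = True → False = False
C ↔ ((D → A) → D) = False ↔ False = True
(A → (((C ↔ D) ∨ A) → (((¬(B ↔ D) → C) → (E → ((B ↔ C) ⊕ C))) ↔ B))) → (C ↔ ((D → A) → D)) = False → True = True
B ↔ ((A → (((C ↔ D) ∨ A) → (((¬(B ↔ D) → C) → (E → ((B ↔ C) ⊕ C))) ↔ B))) → (C ↔ ((D → A) → D))) = False ↔ True = False
¬(B ↔ ((A → (((C ↔ D) ∨ A) → (((¬(B ↔ D) → C) → (E → ((B ↔ C) ⊕ C))) ↔ B))) → (C ↔ ((D → A) → D)))) = ¬False = True
D ↔ ¬(B ↔ ((A → (((C ↔ D) ∨ A) → (((¬(B ↔ D) → C) → (E → ((B ↔ C) ⊕ C))) ↔ B))) → (C ↔ ((D → A) → D)))) = False ↔ True = False

False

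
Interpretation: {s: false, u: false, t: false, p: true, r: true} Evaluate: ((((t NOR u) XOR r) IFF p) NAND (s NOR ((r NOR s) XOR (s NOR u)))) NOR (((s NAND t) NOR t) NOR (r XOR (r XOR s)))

t NOR u = false NOR false = true
(t NOR u) XOR r = true XOR true = false
((t NOR u) XOR r) IFF p = false IFF true = false
r NOR s = true NOR false = false
s NOR u = false NOR false = true
(r NOR s) XOR (s NOR u) = false XOR true = true
s NOR ((r NOR s) XOR (s NOR u)) = false NOR true = false
(((t NOR u) XOR r) IFF p) NAND (s NOR ((r NOR s) XOR (s NOR u))) = false NAND false = true
s NAND t = false NAND false = true
(s NAND t) NOR t = true NOR false = false
r XOR s = true XOR false = true
r XOR (r XOR s) = true XOR true = false
((s NAND t) NOR t) NOR (r XOR (r XOR s)) = false NOR false = true
((((t NOR u) XOR r) IFF p) NAND (s NOR ((r NOR s) XOR (s NOR u)))) NOR (((s NAND t) NOR t) NOR (r XOR (r XOR s))) = true NOR true = false

false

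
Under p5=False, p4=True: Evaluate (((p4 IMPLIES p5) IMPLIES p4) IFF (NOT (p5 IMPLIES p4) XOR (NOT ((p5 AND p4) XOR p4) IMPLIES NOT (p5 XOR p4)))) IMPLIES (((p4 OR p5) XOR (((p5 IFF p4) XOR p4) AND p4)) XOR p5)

False

p4 IMPLIES p5 = True IMPLIES False = False
(p4 IMPLIES p5) IMPLIES p4 = False IMPLIES True = True
p5 IMPLIES p4 = False IMPLIES True = True
NOT (p5 IMPLIES p4) = NOT True = False
p5 AND p4 = False AND True = False
(p5 AND p4) XOR p4 = False XOR True = True
NOT ((p5 AND p4) XOR p4) = NOT True = False
p5 XOR p4 = False XOR True = True
NOT (p5 XOR p4) = NOT True = False
NOT ((p5 AND p4) XOR p4) IMPLIES NOT (p5 XOR p4) = False IMPLIES False = True
NOT (p5 IMPLIES p4) XOR (NOT ((p5 AND p4) XOR p4) IMPLIES NOT (p5 XOR p4)) = False XOR True = True
((p4 IMPLIES p5) IMPLIES p4) IFF (NOT (p5 IMPLIES p4) XOR (NOT ((p5 AND p4) XOR p4) IMPLIES NOT (p5 XOR p4))) = True IFF True = True
p4 OR p5 = True OR False = True
p5 IFF p4 = False IFF True = False
(p5 IFF p4) XOR p4 = False XOR True = True
((p5 IFF p4) XOR p4) AND p4 = True AND True = True
(p4 OR p5) XOR (((p5 IFF p4) XOR p4) AND p4) = True XOR True = False
((p4 OR p5) XOR (((p5 IFF p4) XOR p4) AND p4)) XOR p5 = False XOR False = False
(((p4 IMPLIES p5) IMPLIES p4) IFF (NOT (p5 IMPLIES p4) XOR (NOT ((p5 AND p4) XOR p4) IMPLIES NOT (p5 XOR p4)))) IMPLIES (((p4 OR p5) XOR (((p5 IFF p4) XOR p4) AND p4)) XOR p5) = True IMPLIES False = False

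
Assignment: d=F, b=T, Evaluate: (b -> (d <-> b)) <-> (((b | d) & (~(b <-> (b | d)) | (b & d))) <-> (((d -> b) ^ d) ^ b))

F

d <-> b = F <-> T = F
b -> (d <-> b) = T -> F = F
b | d = T | F = T
b | d = T | F = T
b <-> (b | d) = T <-> T = T
~(b <-> (b | d)) = ~T = F
b & d = T & F = F
~(b <-> (b | d)) | (b & d) = F | F = F
(b | d) & (~(b <-> (b | d)) | (b & d)) = T & F = F
d -> b = F -> T = T
(d -> b) ^ d = T ^ F = T
((d -> b) ^ d) ^ b = T ^ T = F
((b | d) & (~(b <-> (b | d)) | (b & d))) <-> (((d -> b) ^ d) ^ b) = F <-> F = T
(b -> (d <-> b)) <-> (((b | d) & (~(b <-> (b | d)) | (b & d))) <-> (((d -> b) ^ d) ^ b)) = F <-> T = F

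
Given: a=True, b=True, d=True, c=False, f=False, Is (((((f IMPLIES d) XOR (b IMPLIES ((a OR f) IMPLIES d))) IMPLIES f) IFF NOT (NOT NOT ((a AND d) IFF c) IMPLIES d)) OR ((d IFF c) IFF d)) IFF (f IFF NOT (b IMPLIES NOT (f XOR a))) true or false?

True

f IMPLIES d = False IMPLIES True = True
a OR f = True OR False = True
(a OR f) IMPLIES d = True IMPLIES True = True
b IMPLIES ((a OR f) IMPLIES d) = True IMPLIES True = True
(f IMPLIES d) XOR (b IMPLIES ((a OR f) IMPLIES d)) = True XOR True = False
((f IMPLIES d) XOR (b IMPLIES ((a OR f) IMPLIES d))) IMPLIES f = False IMPLIES False = True
a AND d = True AND True = True
(a AND d) IFF c = True IFF False = False
NOT ((a AND d) IFF c) = NOT False = True
NOT NOT ((a AND d) IFF c) = NOT True = False
NOT NOT ((a AND d) IFF c) IMPLIES d = False IMPLIES True = True
NOT (NOT NOT ((a AND d) IFF c) IMPLIES d) = NOT True = False
(((f IMPLIES d) XOR (b IMPLIES ((a OR f) IMPLIES d))) IMPLIES f) IFF NOT (NOT NOT ((a AND d) IFF c) IMPLIES d) = True IFF False = False
d IFF c = True IFF False = False
(d IFF c) IFF d = False IFF True = False
((((f IMPLIES d) XOR (b IMPLIES ((a OR f) IMPLIES d))) IMPLIES f) IFF NOT (NOT NOT ((a AND d) IFF c) IMPLIES d)) OR ((d IFF c) IFF d) = False OR False = False
f XOR a = False XOR True = True
NOT (f XOR a) = NOT True = False
b IMPLIES NOT (f XOR a) = True IMPLIES False = False
NOT (b IMPLIES NOT (f XOR a)) = NOT False = True
f IFF NOT (b IMPLIES NOT (f XOR a)) = False IFF True = False
(((((f IMPLIES d) XOR (b IMPLIES ((a OR f) IMPLIES d))) IMPLIES f) IFF NOT (NOT NOT ((a AND d) IFF c) IMPLIES d)) OR ((d IFF c) IFF d)) IFF (f IFF NOT (b IMPLIES NOT (f XOR a))) = False IFF False = True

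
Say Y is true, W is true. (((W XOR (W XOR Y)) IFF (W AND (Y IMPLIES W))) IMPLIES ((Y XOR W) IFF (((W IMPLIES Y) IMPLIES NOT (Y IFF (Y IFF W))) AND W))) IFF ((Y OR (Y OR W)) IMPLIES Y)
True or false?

W XOR Y = T XOR T = F
W XOR (W XOR Y) = T XOR F = T
Y IMPLIES W = T IMPLIES T = T
W AND (Y IMPLIES W) = T AND T = T
(W XOR (W XOR Y)) IFF (W AND (Y IMPLIES W)) = T IFF T = T
Y XOR W = T XOR T = F
W IMPLIES Y = T IMPLIES T = T
Y IFF W = T IFF T = T
Y IFF (Y IFF W) = T IFF T = T
NOT (Y IFF (Y IFF W)) = NOT T = F
(W IMPLIES Y) IMPLIES NOT (Y IFF (Y IFF W)) = T IMPLIES F = F
((W IMPLIES Y) IMPLIES NOT (Y IFF (Y IFF W))) AND W = F AND T = F
(Y XOR W) IFF (((W IMPLIES Y) IMPLIES NOT (Y IFF (Y IFF W))) AND W) = F IFF F = T
((W XOR (W XOR Y)) IFF (W AND (Y IMPLIES W))) IMPLIES ((Y XOR W) IFF (((W IMPLIES Y) IMPLIES NOT (Y IFF (Y IFF W))) AND W)) = T IMPLIES T = T
Y OR W = T OR T = T
Y OR (Y OR W) = T OR T = T
(Y OR (Y OR W)) IMPLIES Y = T IMPLIES T = T
(((W XOR (W XOR Y)) IFF (W AND (Y IMPLIES W))) IMPLIES ((Y XOR W) IFF (((W IMPLIES Y) IMPLIES NOT (Y IFF (Y IFF W))) AND W))) IFF ((Y OR (Y OR W)) IMPLIES Y) = T IFF T = T

T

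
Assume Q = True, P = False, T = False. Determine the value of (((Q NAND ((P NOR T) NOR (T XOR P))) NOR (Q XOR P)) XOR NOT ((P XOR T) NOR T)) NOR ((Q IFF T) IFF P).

P NOR T = False NOR False = True
T XOR P = False XOR False = False
(P NOR T) NOR (T XOR P) = True NOR False = False
Q NAND ((P NOR T) NOR (T XOR P)) = True NAND False = True
Q XOR P = True XOR False = True
(Q NAND ((P NOR T) NOR (T XOR P))) NOR (Q XOR P) = True NOR True = False
P XOR T = False XOR False = False
(P XOR T) NOR T = False NOR False = True
NOT ((P XOR T) NOR T) = NOT True = False
((Q NAND ((P NOR T) NOR (T XOR P))) NOR (Q XOR P)) XOR NOT ((P XOR T) NOR T) = False XOR False = False
Q IFF T = True IFF False = False
(Q IFF T) IFF P = False IFF False = True
(((Q NAND ((P NOR T) NOR (T XOR P))) NOR (Q XOR P)) XOR NOT ((P XOR T) NOR T)) NOR ((Q IFF T) IFF P) = False NOR True = False

False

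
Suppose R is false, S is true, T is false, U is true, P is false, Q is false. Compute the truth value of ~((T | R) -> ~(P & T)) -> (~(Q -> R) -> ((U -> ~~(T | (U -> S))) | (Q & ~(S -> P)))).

Substituting R=0, S=1, T=0, U=1, P=0, Q=0:
T | R = 0 | 0 = 0
P & T = 0 & 0 = 0
~(P & T) = ~0 = 1
(T | R) -> ~(P & T) = 0 -> 1 = 1
~((T | R) -> ~(P & T)) = ~1 = 0
Q -> R = 0 -> 0 = 1
~(Q -> R) = ~1 = 0
U -> S = 1 -> 1 = 1
T | (U -> S) = 0 | 1 = 1
~(T | (U -> S)) = ~1 = 0
~~(T | (U -> S)) = ~0 = 1
U -> ~~(T | (U -> S)) = 1 -> 1 = 1
S -> P = 1 -> 0 = 0
~(S -> P) = ~0 = 1
Q & ~(S -> P) = 0 & 1 = 0
(U -> ~~(T | (U -> S))) | (Q & ~(S -> P)) = 1 | 0 = 1
~(Q -> R) -> ((U -> ~~(T | (U -> S))) | (Q & ~(S -> P))) = 0 -> 1 = 1
~((T | R) -> ~(P & T)) -> (~(Q -> R) -> ((U -> ~~(T | (U -> S))) | (Q & ~(S -> P)))) = 0 -> 1 = 1

1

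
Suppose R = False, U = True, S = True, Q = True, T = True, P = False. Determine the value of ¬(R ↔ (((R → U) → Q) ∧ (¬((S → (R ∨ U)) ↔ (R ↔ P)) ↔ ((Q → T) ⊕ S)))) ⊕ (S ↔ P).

R → U = False → True = True
(R → U) → Q = True → True = True
R ∨ U = False ∨ True = True
S → (R ∨ U) = True → True = True
R ↔ P = False ↔ False = True
(S → (R ∨ U)) ↔ (R ↔ P) = True ↔ True = True
¬((S → (R ∨ U)) ↔ (R ↔ P)) = ¬True = False
Q → T = True → True = True
(Q → T) ⊕ S = True ⊕ True = False
¬((S → (R ∨ U)) ↔ (R ↔ P)) ↔ ((Q → T) ⊕ S) = False ↔ False = True
((R → U) → Q) ∧ (¬((S → (R ∨ U)) ↔ (R ↔ P)) ↔ ((Q → T) ⊕ S)) = True ∧ True = True
R ↔ (((R → U) → Q) ∧ (¬((S → (R ∨ U)) ↔ (R ↔ P)) ↔ ((Q → T) ⊕ S))) = False ↔ True = False
¬(R ↔ (((R → U) → Q) ∧ (¬((S → (R ∨ U)) ↔ (R ↔ P)) ↔ ((Q → T) ⊕ S)))) = ¬False = True
S ↔ P = True ↔ False = False
¬(R ↔ (((R → U) → Q) ∧ (¬((S → (R ∨ U)) ↔ (R ↔ P)) ↔ ((Q → T) ⊕ S)))) ⊕ (S ↔ P) = True ⊕ False = True

True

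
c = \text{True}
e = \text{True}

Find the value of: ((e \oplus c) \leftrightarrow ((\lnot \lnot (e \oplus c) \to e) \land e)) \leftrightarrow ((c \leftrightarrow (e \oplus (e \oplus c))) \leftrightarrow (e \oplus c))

\text{True}

e \oplus c = \text{True} \oplus \text{True} = \text{False}
e \oplus c = \text{True} \oplus \text{True} = \text{False}
\lnot (e \oplus c) = \lnot \text{False} = \text{True}
\lnot \lnot (e \oplus c) = \lnot \text{True} = \text{False}
\lnot \lnot (e \oplus c) \to e = \text{False} \to \text{True} = \text{True}
(\lnot \lnot (e \oplus c) \to e) \land e = \text{True} \land \text{True} = \text{True}
(e \oplus c) \leftrightarrow ((\lnot \lnot (e \oplus c) \to e) \land e) = \text{False} \leftrightarrow \text{True} = \text{False}
e \oplus c = \text{True} \oplus \text{True} = \text{False}
e \oplus (e \oplus c) = \text{True} \oplus \text{False} = \text{True}
c \leftrightarrow (e \oplus (e \oplus c)) = \text{True} \leftrightarrow \text{True} = \text{True}
e \oplus c = \text{True} \oplus \text{True} = \text{False}
(c \leftrightarrow (e \oplus (e \oplus c))) \leftrightarrow (e \oplus c) = \text{True} \leftrightarrow \text{False} = \text{False}
((e \oplus c) \leftrightarrow ((\lnot \lnot (e \oplus c) \to e) \land e)) \leftrightarrow ((c \leftrightarrow (e \oplus (e \oplus c))) \leftrightarrow (e \oplus c)) = \text{False} \leftrightarrow \text{False} = \text{True}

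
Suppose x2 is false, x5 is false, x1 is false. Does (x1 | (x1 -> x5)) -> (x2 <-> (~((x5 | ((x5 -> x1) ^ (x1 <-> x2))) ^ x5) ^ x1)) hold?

x1 -> x5 = False -> False = True
x1 | (x1 -> x5) = False | True = True
x5 -> x1 = False -> False = True
x1 <-> x2 = False <-> False = True
(x5 -> x1) ^ (x1 <-> x2) = True ^ True = False
x5 | ((x5 -> x1) ^ (x1 <-> x2)) = False | False = False
(x5 | ((x5 -> x1) ^ (x1 <-> x2))) ^ x5 = False ^ False = False
~((x5 | ((x5 -> x1) ^ (x1 <-> x2))) ^ x5) = ~False = True
~((x5 | ((x5 -> x1) ^ (x1 <-> x2))) ^ x5) ^ x1 = True ^ False = True
x2 <-> (~((x5 | ((x5 -> x1) ^ (x1 <-> x2))) ^ x5) ^ x1) = False <-> True = False
(x1 | (x1 -> x5)) -> (x2 <-> (~((x5 | ((x5 -> x1) ^ (x1 <-> x2))) ^ x5) ^ x1)) = True -> False = False

False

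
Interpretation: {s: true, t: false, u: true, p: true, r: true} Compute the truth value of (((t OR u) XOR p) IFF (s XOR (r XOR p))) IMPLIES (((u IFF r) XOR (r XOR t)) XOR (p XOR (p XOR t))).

true

Substituting s=true, t=false, u=true, p=true, r=true:
t OR u = false OR true = true
(t OR u) XOR p = true XOR true = false
r XOR p = true XOR true = false
s XOR (r XOR p) = true XOR false = true
((t OR u) XOR p) IFF (s XOR (r XOR p)) = false IFF true = false
u IFF r = true IFF true = true
r XOR t = true XOR false = true
(u IFF r) XOR (r XOR t) = true XOR true = false
p XOR t = true XOR false = true
p XOR (p XOR t) = true XOR true = false
((u IFF r) XOR (r XOR t)) XOR (p XOR (p XOR t)) = false XOR false = false
(((t OR u) XOR p) IFF (s XOR (r XOR p))) IMPLIES (((u IFF r) XOR (r XOR t)) XOR (p XOR (p XOR t))) = false IMPLIES false = true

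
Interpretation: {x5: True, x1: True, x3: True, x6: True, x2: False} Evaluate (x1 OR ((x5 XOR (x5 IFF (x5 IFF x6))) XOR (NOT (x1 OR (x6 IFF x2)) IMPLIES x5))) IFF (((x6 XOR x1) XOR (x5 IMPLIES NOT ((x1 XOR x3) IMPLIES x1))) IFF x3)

x5 IFF x6 = True IFF True = True
x5 IFF (x5 IFF x6) = True IFF True = True
x5 XOR (x5 IFF (x5 IFF x6)) = True XOR True = False
x6 IFF x2 = True IFF False = False
x1 OR (x6 IFF x2) = True OR False = True
NOT (x1 OR (x6 IFF x2)) = NOT True = False
NOT (x1 OR (x6 IFF x2)) IMPLIES x5 = False IMPLIES True = True
(x5 XOR (x5 IFF (x5 IFF x6))) XOR (NOT (x1 OR (x6 IFF x2)) IMPLIES x5) = False XOR True = True
x1 OR ((x5 XOR (x5 IFF (x5 IFF x6))) XOR (NOT (x1 OR (x6 IFF x2)) IMPLIES x5)) = True OR True = True
x6 XOR x1 = True XOR True = False
x1 XOR x3 = True XOR True = False
(x1 XOR x3) IMPLIES x1 = False IMPLIES True = True
NOT ((x1 XOR x3) IMPLIES x1) = NOT True = False
x5 IMPLIES NOT ((x1 XOR x3) IMPLIES x1) = True IMPLIES False = False
(x6 XOR x1) XOR (x5 IMPLIES NOT ((x1 XOR x3) IMPLIES x1)) = False XOR False = False
((x6 XOR x1) XOR (x5 IMPLIES NOT ((x1 XOR x3) IMPLIES x1))) IFF x3 = False IFF True = False
(x1 OR ((x5 XOR (x5 IFF (x5 IFF x6))) XOR (NOT (x1 OR (x6 IFF x2)) IMPLIES x5))) IFF (((x6 XOR x1) XOR (x5 IMPLIES NOT ((x1 XOR x3) IMPLIES x1))) IFF x3) = True IFF False = False

False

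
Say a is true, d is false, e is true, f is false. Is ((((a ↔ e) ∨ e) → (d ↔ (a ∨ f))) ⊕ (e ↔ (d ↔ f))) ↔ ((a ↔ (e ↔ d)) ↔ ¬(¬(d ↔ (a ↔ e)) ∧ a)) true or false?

a ↔ e = T ↔ T = T
(a ↔ e) ∨ e = T ∨ T = T
a ∨ f = T ∨ F = T
d ↔ (a ∨ f) = F ↔ T = F
((a ↔ e) ∨ e) → (d ↔ (a ∨ f)) = T → F = F
d ↔ f = F ↔ F = T
e ↔ (d ↔ f) = T ↔ T = T
(((a ↔ e) ∨ e) → (d ↔ (a ∨ f))) ⊕ (e ↔ (d ↔ f)) = F ⊕ T = T
e ↔ d = T ↔ F = F
a ↔ (e ↔ d) = T ↔ F = F
a ↔ e = T ↔ T = T
d ↔ (a ↔ e) = F ↔ T = F
¬(d ↔ (a ↔ e)) = ¬F = T
¬(d ↔ (a ↔ e)) ∧ a = T ∧ T = T
¬(¬(d ↔ (a ↔ e)) ∧ a) = ¬T = F
(a ↔ (e ↔ d)) ↔ ¬(¬(d ↔ (a ↔ e)) ∧ a) = F ↔ F = T
((((a ↔ e) ∨ e) → (d ↔ (a ∨ f))) ⊕ (e ↔ (d ↔ f))) ↔ ((a ↔ (e ↔ d)) ↔ ¬(¬(d ↔ (a ↔ e)) ∧ a)) = T ↔ T = T

T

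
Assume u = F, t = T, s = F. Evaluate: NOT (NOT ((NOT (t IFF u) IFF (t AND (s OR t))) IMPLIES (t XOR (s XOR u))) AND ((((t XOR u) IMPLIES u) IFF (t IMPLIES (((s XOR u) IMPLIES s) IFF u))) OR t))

T

t IFF u = T IFF F = F
NOT (t IFF u) = NOT F = T
s OR t = F OR T = T
t AND (s OR t) = T AND T = T
NOT (t IFF u) IFF (t AND (s OR t)) = T IFF T = T
s XOR u = F XOR F = F
t XOR (s XOR u) = T XOR F = T
(NOT (t IFF u) IFF (t AND (s OR t))) IMPLIES (t XOR (s XOR u)) = T IMPLIES T = T
NOT ((NOT (t IFF u) IFF (t AND (s OR t))) IMPLIES (t XOR (s XOR u))) = NOT T = F
t XOR u = T XOR F = T
(t XOR u) IMPLIES u = T IMPLIES F = F
s XOR u = F XOR F = F
(s XOR u) IMPLIES s = F IMPLIES F = T
((s XOR u) IMPLIES s) IFF u = T IFF F = F
t IMPLIES (((s XOR u) IMPLIES s) IFF u) = T IMPLIES F = F
((t XOR u) IMPLIES u) IFF (t IMPLIES (((s XOR u) IMPLIES s) IFF u)) = F IFF F = T
(((t XOR u) IMPLIES u) IFF (t IMPLIES (((s XOR u) IMPLIES s) IFF u))) OR t = T OR T = T
NOT ((NOT (t IFF u) IFF (t AND (s OR t))) IMPLIES (t XOR (s XOR u))) AND ((((t XOR u) IMPLIES u) IFF (t IMPLIES (((s XOR u) IMPLIES s) IFF u))) OR t) = F AND T = F
NOT (NOT ((NOT (t IFF u) IFF (t AND (s OR t))) IMPLIES (t XOR (s XOR u))) AND ((((t XOR u) IMPLIES u) IFF (t IMPLIES (((s XOR u) IMPLIES s) IFF u))) OR t)) = NOT F = T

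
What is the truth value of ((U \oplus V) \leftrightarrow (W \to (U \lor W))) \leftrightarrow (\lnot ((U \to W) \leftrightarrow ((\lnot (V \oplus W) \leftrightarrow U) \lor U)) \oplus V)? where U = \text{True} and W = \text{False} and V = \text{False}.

U \oplus V = \text{True} \oplus \text{False} = \text{True}
U \lor W = \text{True} \lor \text{False} = \text{True}
W \to (U \lor W) = \text{False} \to \text{True} = \text{True}
(U \oplus V) \leftrightarrow (W \to (U \lor W)) = \text{True} \leftrightarrow \text{True} = \text{True}
U \to W = \text{True} \to \text{False} = \text{False}
V \oplus W = \text{False} \oplus \text{False} = \text{False}
\lnot (V \oplus W) = \lnot \text{False} = \text{True}
\lnot (V \oplus W) \leftrightarrow U = \text{True} \leftrightarrow \text{True} = \text{True}
(\lnot (V \oplus W) \leftrightarrow U) \lor U = \text{True} \lor \text{True} = \text{True}
(U \to W) \leftrightarrow ((\lnot (V \oplus W) \leftrightarrow U) \lor U) = \text{False} \leftrightarrow \text{True} = \text{False}
\lnot ((U \to W) \leftrightarrow ((\lnot (V \oplus W) \leftrightarrow U) \lor U)) = \lnot \text{False} = \text{True}
\lnot ((U \to W) \leftrightarrow ((\lnot (V \oplus W) \leftrightarrow U) \lor U)) \oplus V = \text{True} \oplus \text{False} = \text{True}
((U \oplus V) \leftrightarrow (W \to (U \lor W))) \leftrightarrow (\lnot ((U \to W) \leftrightarrow ((\lnot (V \oplus W) \leftrightarrow U) \lor U)) \oplus V) = \text{True} \leftrightarrow \text{True} = \text{True}

\text{True}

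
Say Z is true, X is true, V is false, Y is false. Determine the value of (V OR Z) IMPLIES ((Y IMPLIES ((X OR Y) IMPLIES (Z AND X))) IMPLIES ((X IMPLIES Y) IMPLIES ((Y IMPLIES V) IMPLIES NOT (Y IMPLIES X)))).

True

Substituting Z=True, X=True, V=False, Y=False:
V OR Z = False OR True = True
X OR Y = True OR False = True
Z AND X = True AND True = True
(X OR Y) IMPLIES (Z AND X) = True IMPLIES True = True
Y IMPLIES ((X OR Y) IMPLIES (Z AND X)) = False IMPLIES True = True
X IMPLIES Y = True IMPLIES False = False
Y IMPLIES V = False IMPLIES False = True
Y IMPLIES X = False IMPLIES True = True
NOT (Y IMPLIES X) = NOT True = False
(Y IMPLIES V) IMPLIES NOT (Y IMPLIES X) = True IMPLIES False = False
(X IMPLIES Y) IMPLIES ((Y IMPLIES V) IMPLIES NOT (Y IMPLIES X)) = False IMPLIES False = True
(Y IMPLIES ((X OR Y) IMPLIES (Z AND X))) IMPLIES ((X IMPLIES Y) IMPLIES ((Y IMPLIES V) IMPLIES NOT (Y IMPLIES X))) = True IMPLIES True = True
(V OR Z) IMPLIES ((Y IMPLIES ((X OR Y) IMPLIES (Z AND X))) IMPLIES ((X IMPLIES Y) IMPLIES ((Y IMPLIES V) IMPLIES NOT (Y IMPLIES X)))) = True IMPLIES True = True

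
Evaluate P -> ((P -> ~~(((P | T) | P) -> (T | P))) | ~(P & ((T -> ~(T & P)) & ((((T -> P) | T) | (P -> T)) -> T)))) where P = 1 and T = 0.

Substituting P=1, T=0:
P | T = 1 | 0 = 1
(P | T) | P = 1 | 1 = 1
T | P = 0 | 1 = 1
((P | T) | P) -> (T | P) = 1 -> 1 = 1
~(((P | T) | P) -> (T | P)) = ~1 = 0
~~(((P | T) | P) -> (T | P)) = ~0 = 1
P -> ~~(((P | T) | P) -> (T | P)) = 1 -> 1 = 1
T & P = 0 & 1 = 0
~(T & P) = ~0 = 1
T -> ~(T & P) = 0 -> 1 = 1
T -> P = 0 -> 1 = 1
(T -> P) | T = 1 | 0 = 1
P -> T = 1 -> 0 = 0
((T -> P) | T) | (P -> T) = 1 | 0 = 1
(((T -> P) | T) | (P -> T)) -> T = 1 -> 0 = 0
(T -> ~(T & P)) & ((((T -> P) | T) | (P -> T)) -> T) = 1 & 0 = 0
P & ((T -> ~(T & P)) & ((((T -> P) | T) | (P -> T)) -> T)) = 1 & 0 = 0
~(P & ((T -> ~(T & P)) & ((((T -> P) | T) | (P -> T)) -> T))) = ~0 = 1
(P -> ~~(((P | T) | P) -> (T | P))) | ~(P & ((T -> ~(T & P)) & ((((T -> P) | T) | (P -> T)) -> T))) = 1 | 1 = 1
P -> ((P -> ~~(((P | T) | P) -> (T | P))) | ~(P & ((T -> ~(T & P)) & ((((T -> P) | T) | (P -> T)) -> T)))) = 1 -> 1 = 1

1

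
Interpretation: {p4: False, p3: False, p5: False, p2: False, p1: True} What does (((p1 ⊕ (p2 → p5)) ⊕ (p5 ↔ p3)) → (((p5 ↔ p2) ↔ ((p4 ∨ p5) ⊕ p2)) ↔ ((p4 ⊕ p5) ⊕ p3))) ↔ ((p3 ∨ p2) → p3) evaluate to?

True

Substituting p4=False, p3=False, p5=False, p2=False, p1=True:
p2 → p5 = False → False = True
p1 ⊕ (p2 → p5) = True ⊕ True = False
p5 ↔ p3 = False ↔ False = True
(p1 ⊕ (p2 → p5)) ⊕ (p5 ↔ p3) = False ⊕ True = True
p5 ↔ p2 = False ↔ False = True
p4 ∨ p5 = False ∨ False = False
(p4 ∨ p5) ⊕ p2 = False ⊕ False = False
(p5 ↔ p2) ↔ ((p4 ∨ p5) ⊕ p2) = True ↔ False = False
p4 ⊕ p5 = False ⊕ False = False
(p4 ⊕ p5) ⊕ p3 = False ⊕ False = False
((p5 ↔ p2) ↔ ((p4 ∨ p5) ⊕ p2)) ↔ ((p4 ⊕ p5) ⊕ p3) = False ↔ False = True
((p1 ⊕ (p2 → p5)) ⊕ (p5 ↔ p3)) → (((p5 ↔ p2) ↔ ((p4 ∨ p5) ⊕ p2)) ↔ ((p4 ⊕ p5) ⊕ p3)) = True → True = True
p3 ∨ p2 = False ∨ False = False
(p3 ∨ p2) → p3 = False → False = True
(((p1 ⊕ (p2 → p5)) ⊕ (p5 ↔ p3)) → (((p5 ↔ p2) ↔ ((p4 ∨ p5) ⊕ p2)) ↔ ((p4 ⊕ p5) ⊕ p3))) ↔ ((p3 ∨ p2) → p3) = True ↔ True = True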